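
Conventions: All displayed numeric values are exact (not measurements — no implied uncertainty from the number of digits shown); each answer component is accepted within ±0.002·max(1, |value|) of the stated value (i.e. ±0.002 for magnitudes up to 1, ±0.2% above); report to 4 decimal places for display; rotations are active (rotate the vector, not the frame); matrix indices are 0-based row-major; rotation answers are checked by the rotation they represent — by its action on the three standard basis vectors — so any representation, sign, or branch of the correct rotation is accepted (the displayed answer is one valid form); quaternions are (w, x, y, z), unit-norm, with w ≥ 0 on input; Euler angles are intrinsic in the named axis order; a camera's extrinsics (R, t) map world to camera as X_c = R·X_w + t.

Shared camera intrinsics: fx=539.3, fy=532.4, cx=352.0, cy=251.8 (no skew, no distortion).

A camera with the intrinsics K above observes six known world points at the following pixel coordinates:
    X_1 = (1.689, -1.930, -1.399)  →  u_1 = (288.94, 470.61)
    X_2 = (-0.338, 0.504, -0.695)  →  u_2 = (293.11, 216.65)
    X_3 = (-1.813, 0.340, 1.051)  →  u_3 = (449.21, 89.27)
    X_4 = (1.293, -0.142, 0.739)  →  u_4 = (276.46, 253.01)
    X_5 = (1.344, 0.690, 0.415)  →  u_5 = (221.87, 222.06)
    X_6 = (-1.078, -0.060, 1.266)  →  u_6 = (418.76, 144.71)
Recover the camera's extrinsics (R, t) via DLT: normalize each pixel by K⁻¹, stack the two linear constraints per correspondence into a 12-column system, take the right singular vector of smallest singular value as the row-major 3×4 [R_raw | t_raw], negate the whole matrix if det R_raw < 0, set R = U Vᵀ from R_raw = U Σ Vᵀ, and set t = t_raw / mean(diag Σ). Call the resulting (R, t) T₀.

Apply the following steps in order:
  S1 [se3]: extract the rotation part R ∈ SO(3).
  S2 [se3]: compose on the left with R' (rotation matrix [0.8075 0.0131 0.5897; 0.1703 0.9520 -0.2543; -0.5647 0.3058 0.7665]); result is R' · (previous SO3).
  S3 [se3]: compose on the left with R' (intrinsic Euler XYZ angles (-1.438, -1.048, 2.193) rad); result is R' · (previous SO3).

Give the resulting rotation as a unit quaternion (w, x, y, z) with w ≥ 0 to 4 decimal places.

source (pnp_recover): camera pose = R=[-0.7472 -0.6175 0.2457; 0.4176 -0.7239 -0.5492; 0.5170 -0.3077 0.7988], t=(-0.3400, -0.2200, 6.0994)
after S1 (rot_of_se3): [-0.7472 -0.6175 0.2457; 0.4176 -0.7239 -0.5492; 0.5170 -0.3077 0.7988]
after S2 (compose_so3): [-0.2931 -0.6896 0.6623; 0.1388 -0.7160 -0.6841; 0.9460 -0.1086 0.3056]
after S3 (compose_so3): [-0.7906 0.5852 -0.1799; 0.4757 0.7722 0.4212; 0.3854 0.2474 -0.8889]

rotation (quat) = (0.1521, -0.2855, -0.9289, -0.1799)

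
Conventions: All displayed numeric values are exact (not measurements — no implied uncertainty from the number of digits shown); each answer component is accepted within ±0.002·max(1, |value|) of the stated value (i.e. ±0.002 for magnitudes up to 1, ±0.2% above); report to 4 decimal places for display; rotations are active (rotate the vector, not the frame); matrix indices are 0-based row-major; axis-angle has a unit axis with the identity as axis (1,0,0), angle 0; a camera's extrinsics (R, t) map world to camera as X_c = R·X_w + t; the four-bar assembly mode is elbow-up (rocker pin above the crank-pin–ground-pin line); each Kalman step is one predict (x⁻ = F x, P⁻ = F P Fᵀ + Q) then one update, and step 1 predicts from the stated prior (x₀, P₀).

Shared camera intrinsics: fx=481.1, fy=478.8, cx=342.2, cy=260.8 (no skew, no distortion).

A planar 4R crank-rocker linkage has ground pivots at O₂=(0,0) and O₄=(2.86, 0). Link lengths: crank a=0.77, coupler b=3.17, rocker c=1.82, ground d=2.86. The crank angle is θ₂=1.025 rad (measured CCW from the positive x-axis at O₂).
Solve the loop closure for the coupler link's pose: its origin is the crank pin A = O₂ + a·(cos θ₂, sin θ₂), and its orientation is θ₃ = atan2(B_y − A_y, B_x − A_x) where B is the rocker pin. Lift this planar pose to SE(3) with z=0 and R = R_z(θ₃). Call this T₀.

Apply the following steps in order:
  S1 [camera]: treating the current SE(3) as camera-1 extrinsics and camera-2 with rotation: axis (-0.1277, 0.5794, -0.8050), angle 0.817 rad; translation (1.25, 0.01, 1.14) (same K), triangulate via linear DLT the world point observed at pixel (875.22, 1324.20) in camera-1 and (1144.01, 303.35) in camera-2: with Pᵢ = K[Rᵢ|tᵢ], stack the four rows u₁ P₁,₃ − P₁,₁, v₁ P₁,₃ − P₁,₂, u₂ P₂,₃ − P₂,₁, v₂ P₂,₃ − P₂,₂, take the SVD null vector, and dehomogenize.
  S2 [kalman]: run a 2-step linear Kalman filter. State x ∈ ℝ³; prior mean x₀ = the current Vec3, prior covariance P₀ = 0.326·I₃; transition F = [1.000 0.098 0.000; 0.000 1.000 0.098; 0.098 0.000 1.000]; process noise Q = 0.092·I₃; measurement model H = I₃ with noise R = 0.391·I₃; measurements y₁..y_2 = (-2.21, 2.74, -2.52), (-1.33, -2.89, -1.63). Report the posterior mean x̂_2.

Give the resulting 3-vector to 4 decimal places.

source (fourbar_fk): coupler pose = R=[0.9394 -0.3428 0.0000; 0.3428 0.9394 0.0000; 0.0000 0.0000 1.0000], t=(0.3997, 0.6581, 0.0000)
after S1 (triangulate): (0.5393, 0.5987, 0.6328)
after S2 (kf_track): (-1.0896, -0.3983, -1.4226)

result = (-1.0896, -0.3983, -1.4226)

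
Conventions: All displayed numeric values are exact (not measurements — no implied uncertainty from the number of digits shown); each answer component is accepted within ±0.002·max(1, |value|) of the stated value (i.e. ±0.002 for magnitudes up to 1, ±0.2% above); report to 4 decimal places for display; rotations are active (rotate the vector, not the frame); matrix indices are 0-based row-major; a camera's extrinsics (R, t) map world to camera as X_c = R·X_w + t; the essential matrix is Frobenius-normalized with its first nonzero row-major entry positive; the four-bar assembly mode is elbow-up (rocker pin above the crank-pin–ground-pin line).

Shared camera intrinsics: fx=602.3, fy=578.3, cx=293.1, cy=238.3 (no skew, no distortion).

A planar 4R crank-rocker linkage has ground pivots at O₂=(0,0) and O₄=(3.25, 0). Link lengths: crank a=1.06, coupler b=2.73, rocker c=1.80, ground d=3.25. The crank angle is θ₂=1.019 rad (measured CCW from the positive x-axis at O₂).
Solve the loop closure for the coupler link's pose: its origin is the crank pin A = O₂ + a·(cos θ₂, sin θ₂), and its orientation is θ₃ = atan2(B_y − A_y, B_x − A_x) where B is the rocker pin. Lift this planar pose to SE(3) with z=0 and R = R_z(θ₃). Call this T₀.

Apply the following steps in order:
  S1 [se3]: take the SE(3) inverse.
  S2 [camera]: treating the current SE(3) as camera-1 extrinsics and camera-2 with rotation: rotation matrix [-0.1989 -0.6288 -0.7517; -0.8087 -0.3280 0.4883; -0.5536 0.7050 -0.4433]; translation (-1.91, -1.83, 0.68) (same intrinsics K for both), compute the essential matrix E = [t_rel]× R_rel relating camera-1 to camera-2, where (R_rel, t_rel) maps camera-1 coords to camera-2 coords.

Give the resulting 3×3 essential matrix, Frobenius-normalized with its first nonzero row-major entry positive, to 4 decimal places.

matrix = [0.3046 -0.3989 0.1212; -0.2154 0.3098 -0.3557; 0.2317 -0.2325 -0.5973]

source (fourbar_fk): coupler pose = R=[0.9449 -0.3273 0.0000; 0.3273 0.9449 0.0000; 0.0000 0.0000 1.0000], t=(0.5557, 0.9027, 0.0000)
after S1 (invert_se3): R=[0.9449 0.3273 0.0000; -0.3273 0.9449 0.0000; 0.0000 0.0000 1.0000], t=(-0.8205, -0.6710, 0.0000)
after S2 (essential): [0.3046 -0.3989 0.1212; -0.2154 0.3098 -0.3557; 0.2317 -0.2325 -0.5973]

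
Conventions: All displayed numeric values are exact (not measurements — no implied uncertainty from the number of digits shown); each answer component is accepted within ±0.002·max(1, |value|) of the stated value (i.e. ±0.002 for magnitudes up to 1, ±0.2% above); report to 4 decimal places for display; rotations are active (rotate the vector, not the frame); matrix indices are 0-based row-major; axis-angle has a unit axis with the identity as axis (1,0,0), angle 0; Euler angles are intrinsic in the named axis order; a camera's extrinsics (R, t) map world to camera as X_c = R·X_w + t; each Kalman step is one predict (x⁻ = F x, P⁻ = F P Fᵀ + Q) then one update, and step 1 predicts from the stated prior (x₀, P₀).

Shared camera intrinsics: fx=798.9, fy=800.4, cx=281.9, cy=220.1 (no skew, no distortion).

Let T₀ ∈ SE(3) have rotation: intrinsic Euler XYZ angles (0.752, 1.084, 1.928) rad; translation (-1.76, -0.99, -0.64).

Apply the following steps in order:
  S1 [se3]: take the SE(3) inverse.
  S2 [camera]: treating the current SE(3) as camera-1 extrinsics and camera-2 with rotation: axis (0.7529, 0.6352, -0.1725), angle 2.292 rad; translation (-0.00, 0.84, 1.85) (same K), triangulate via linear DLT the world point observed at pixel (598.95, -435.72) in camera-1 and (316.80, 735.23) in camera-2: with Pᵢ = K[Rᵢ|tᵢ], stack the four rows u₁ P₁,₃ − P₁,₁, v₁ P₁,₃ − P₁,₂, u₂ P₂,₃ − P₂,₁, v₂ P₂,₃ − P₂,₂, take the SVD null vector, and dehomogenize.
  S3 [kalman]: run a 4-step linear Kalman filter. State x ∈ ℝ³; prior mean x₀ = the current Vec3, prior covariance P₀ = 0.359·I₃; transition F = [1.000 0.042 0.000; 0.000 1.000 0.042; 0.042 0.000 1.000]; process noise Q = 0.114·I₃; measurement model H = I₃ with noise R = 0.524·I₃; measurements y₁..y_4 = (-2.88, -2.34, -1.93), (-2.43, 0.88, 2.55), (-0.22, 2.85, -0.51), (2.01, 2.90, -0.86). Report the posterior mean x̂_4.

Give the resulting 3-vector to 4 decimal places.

after S1 (invert_se3): R=[-0.1636 0.4731 0.8657; -0.4383 -0.8210 0.3659; 0.8838 -0.3196 0.3416], t=(0.7345, -1.3500, 1.4578)
after S2 (triangulate): (0.3216, -0.0342, 0.0410)
after S3 (kf_track): (0.0973, 1.6864, -0.2407)

result = (0.0973, 1.6864, -0.2407)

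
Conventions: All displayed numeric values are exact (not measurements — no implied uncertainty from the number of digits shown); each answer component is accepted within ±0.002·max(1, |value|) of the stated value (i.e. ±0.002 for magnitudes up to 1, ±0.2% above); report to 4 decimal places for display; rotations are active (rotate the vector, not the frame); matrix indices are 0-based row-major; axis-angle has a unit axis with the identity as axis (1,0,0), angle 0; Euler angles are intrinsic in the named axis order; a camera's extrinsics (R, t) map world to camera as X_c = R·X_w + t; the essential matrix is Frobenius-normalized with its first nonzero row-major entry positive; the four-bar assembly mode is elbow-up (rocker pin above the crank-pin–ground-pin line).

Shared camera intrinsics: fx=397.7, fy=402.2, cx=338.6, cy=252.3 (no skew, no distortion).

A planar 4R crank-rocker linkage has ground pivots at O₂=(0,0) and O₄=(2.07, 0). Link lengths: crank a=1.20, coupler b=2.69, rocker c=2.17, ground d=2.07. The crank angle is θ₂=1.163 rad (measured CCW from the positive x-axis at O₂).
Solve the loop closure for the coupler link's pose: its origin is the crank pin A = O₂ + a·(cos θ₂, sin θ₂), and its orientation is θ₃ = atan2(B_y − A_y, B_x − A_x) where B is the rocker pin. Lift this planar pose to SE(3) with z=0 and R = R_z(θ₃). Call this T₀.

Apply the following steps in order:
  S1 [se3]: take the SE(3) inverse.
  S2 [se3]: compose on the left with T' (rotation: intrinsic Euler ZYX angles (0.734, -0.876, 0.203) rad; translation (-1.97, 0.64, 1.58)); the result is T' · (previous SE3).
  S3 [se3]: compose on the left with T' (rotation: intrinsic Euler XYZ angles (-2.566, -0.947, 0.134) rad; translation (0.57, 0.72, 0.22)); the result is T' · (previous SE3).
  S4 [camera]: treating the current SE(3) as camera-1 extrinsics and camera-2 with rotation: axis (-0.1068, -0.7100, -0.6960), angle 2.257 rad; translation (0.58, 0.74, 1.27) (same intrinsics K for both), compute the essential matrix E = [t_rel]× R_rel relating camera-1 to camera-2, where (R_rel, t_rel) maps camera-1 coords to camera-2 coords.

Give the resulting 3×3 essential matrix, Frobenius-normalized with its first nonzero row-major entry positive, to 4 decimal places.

source (fourbar_fk): coupler pose = R=[0.9494 -0.3140 0.0000; 0.3140 0.9494 0.0000; 0.0000 0.0000 1.0000], t=(0.4759, 1.1016, 0.0000)
after S1 (invert_se3): R=[0.9494 0.3140 0.0000; -0.3140 0.9494 0.0000; 0.0000 0.0000 1.0000], t=(-0.7977, -0.8965, 0.0000)
after S2 (compose_se3): R=[0.6934 -0.5828 -0.4236; 0.2114 0.7266 -0.6537; 0.6888 0.3637 0.6271], t=(-1.6579, -0.2611, 0.8515)
after S3 (compose_se3): R=[-0.1742 -0.6893 -0.7032; 0.2567 -0.7212 0.6434; -0.9507 -0.0684 0.3026], t=(-1.0605, 0.6831, 1.1592)
after S4 (essential): [0.6416 -0.0862 -0.1155; 0.1628 -0.4296 0.3887; -0.1961 -0.2526 0.3213]

matrix = [0.6416 -0.0862 -0.1155; 0.1628 -0.4296 0.3887; -0.1961 -0.2526 0.3213]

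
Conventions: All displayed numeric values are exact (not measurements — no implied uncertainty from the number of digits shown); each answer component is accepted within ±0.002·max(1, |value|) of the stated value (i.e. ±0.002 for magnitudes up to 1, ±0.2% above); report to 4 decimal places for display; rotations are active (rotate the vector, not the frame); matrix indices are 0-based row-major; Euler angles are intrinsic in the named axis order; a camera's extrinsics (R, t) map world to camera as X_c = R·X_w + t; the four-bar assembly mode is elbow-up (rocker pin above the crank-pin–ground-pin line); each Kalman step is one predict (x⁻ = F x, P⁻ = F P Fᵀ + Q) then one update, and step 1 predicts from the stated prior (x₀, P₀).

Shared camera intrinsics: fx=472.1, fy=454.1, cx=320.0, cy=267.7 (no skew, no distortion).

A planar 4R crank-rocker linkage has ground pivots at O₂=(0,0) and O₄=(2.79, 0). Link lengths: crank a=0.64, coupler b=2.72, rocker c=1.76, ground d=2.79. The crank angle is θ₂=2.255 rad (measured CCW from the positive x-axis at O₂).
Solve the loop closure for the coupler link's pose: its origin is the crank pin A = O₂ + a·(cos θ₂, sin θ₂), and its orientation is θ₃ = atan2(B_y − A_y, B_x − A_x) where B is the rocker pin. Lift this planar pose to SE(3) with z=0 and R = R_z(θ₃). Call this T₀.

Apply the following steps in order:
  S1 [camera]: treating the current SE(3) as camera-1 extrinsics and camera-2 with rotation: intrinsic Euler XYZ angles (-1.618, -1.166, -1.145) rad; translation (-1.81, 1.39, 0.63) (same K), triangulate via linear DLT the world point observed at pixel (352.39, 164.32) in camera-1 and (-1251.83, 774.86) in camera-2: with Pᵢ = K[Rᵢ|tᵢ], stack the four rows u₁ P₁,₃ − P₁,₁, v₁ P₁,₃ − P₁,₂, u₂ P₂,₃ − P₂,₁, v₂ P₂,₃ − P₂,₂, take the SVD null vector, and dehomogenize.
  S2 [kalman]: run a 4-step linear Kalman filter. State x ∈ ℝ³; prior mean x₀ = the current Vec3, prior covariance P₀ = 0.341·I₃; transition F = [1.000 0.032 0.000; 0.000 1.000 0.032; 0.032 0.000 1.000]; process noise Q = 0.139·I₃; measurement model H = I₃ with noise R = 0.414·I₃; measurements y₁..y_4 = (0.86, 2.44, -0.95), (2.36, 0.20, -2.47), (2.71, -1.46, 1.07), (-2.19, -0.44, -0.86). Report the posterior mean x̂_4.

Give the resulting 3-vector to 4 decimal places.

source (fourbar_fk): coupler pose = R=[0.9124 -0.4093 0.0000; 0.4093 0.9124 0.0000; 0.0000 0.0000 1.0000], t=(-0.4045, 0.4960, 0.0000)
after S1 (triangulate): (0.1086, -1.0614, 1.8802)
after S2 (kf_track): (0.1324, -0.4205, -0.3804)

result = (0.1324, -0.4205, -0.3804)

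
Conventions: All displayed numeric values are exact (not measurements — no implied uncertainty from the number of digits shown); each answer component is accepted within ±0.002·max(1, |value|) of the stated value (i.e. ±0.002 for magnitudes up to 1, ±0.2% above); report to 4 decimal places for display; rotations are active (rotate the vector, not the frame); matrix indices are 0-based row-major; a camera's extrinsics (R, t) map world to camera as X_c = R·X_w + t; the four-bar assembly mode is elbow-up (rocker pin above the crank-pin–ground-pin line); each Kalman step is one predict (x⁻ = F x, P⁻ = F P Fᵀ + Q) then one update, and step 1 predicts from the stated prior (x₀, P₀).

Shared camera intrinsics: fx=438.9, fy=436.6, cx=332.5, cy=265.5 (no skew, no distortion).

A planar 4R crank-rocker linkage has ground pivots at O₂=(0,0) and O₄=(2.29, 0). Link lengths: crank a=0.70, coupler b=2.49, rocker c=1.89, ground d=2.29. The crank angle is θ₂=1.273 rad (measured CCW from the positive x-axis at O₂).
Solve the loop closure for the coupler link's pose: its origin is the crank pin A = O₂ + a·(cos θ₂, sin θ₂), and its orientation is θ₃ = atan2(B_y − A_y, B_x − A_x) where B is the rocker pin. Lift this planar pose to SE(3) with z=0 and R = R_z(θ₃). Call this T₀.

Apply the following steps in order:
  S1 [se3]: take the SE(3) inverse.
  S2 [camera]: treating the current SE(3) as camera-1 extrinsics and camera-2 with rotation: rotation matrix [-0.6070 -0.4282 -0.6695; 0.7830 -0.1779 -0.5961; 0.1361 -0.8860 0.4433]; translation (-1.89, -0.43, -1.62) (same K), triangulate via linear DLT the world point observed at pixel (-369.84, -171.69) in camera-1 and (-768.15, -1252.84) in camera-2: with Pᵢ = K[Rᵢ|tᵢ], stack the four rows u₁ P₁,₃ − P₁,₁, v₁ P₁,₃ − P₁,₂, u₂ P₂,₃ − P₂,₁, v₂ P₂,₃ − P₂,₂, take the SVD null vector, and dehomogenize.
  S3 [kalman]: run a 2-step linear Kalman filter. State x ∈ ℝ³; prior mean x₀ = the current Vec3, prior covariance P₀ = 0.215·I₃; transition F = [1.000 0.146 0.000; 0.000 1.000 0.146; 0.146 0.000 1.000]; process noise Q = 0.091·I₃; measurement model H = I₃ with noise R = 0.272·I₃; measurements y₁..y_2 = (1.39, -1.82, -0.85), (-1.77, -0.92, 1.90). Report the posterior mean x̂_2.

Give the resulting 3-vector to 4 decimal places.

result = (-0.8925, -1.3259, 0.9984)

source (fourbar_fk): coupler pose = R=[0.8720 -0.4895 0.0000; 0.4895 0.8720 0.0000; 0.0000 0.0000 1.0000], t=(0.2054, 0.6692, 0.0000)
after S1 (invert_se3): R=[0.8720 0.4895 0.0000; -0.4895 0.8720 0.0000; 0.0000 0.0000 1.0000], t=(-0.5067, -0.4830, 0.0000)
after S2 (triangulate): (-1.1832, -1.8717, 1.5339)
after S3 (kf_track): (-0.8925, -1.3259, 0.9984)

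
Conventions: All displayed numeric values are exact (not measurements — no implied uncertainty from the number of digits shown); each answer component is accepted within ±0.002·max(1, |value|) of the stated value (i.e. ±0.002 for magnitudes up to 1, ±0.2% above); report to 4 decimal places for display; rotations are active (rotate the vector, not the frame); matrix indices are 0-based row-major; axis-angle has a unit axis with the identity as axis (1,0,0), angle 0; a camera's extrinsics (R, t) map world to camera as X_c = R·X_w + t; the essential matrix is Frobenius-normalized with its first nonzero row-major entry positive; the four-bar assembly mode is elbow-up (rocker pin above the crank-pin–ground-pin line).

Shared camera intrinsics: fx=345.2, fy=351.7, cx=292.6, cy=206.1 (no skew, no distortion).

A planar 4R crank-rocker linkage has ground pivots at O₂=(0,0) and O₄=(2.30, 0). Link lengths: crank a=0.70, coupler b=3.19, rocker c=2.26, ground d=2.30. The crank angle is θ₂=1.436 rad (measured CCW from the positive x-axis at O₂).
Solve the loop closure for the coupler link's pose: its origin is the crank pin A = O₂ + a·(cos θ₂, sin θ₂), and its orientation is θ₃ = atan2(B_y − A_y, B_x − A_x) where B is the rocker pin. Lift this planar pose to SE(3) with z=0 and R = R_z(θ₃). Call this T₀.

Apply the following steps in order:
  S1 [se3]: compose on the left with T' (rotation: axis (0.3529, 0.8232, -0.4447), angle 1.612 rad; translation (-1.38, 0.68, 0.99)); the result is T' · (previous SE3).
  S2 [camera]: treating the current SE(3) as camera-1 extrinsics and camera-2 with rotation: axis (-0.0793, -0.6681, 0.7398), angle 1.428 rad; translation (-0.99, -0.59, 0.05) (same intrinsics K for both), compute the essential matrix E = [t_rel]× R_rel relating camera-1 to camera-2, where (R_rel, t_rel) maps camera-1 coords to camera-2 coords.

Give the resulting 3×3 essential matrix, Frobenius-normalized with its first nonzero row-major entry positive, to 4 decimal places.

source (fourbar_fk): coupler pose = R=[0.8859 -0.4638 0.0000; 0.4638 0.8859 0.0000; 0.0000 0.0000 1.0000], t=(0.0941, 0.6937, 0.0000)
after S1 (compose_se3): R=[0.4248 0.6206 0.6591; 0.1825 0.6544 -0.7338; -0.8867 0.4320 0.1648], t=(-0.8536, 1.1275, 0.8774)
after S2 (essential): [0.2954 0.2666 -0.4025; 0.2948 0.2293 0.5693; 0.3407 0.2942 -0.1162]

matrix = [0.2954 0.2666 -0.4025; 0.2948 0.2293 0.5693; 0.3407 0.2942 -0.1162]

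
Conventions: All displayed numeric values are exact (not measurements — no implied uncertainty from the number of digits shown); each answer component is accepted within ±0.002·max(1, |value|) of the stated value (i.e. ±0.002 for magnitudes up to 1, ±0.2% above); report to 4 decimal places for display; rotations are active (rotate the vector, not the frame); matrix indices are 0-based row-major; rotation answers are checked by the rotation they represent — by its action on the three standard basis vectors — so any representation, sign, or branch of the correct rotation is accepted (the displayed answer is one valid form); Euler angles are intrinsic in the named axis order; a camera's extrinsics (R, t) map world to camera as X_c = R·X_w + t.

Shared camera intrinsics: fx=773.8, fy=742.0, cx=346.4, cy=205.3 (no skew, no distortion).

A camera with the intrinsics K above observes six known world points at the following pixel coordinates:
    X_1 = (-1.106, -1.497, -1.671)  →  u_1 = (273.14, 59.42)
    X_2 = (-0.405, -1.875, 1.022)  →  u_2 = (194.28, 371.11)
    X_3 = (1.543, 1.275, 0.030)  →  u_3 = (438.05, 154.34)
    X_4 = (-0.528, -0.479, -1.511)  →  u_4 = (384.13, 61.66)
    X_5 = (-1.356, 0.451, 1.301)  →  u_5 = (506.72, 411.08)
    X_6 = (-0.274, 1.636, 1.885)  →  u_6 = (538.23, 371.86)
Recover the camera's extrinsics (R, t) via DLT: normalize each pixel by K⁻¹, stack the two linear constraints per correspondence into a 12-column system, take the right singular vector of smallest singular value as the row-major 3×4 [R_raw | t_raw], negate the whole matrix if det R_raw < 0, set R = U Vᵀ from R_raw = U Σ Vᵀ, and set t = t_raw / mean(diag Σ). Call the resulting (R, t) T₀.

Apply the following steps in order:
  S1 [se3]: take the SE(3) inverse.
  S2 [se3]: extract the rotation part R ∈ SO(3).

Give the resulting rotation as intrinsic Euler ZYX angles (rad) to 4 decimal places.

source (pnp_recover): camera pose = R=[-0.3836 0.9220 -0.0529; -0.3676 -0.0999 0.9246; 0.8472 0.3741 0.3772], t=(0.4300, 0.0800, 6.7502)
after S1 (invert_se3): R=[-0.3836 -0.3676 0.8472; 0.9220 -0.0999 0.3741; -0.0529 0.9246 0.3772], t=(-5.5243, -2.9137, -2.5977)
after S2 (rot_of_se3): [-0.3836 -0.3676 0.8472; 0.9220 -0.0999 0.3741; -0.0529 0.9246 0.3772]

rotation (euler_zyx) = (1.9650, 0.0529, 1.1834)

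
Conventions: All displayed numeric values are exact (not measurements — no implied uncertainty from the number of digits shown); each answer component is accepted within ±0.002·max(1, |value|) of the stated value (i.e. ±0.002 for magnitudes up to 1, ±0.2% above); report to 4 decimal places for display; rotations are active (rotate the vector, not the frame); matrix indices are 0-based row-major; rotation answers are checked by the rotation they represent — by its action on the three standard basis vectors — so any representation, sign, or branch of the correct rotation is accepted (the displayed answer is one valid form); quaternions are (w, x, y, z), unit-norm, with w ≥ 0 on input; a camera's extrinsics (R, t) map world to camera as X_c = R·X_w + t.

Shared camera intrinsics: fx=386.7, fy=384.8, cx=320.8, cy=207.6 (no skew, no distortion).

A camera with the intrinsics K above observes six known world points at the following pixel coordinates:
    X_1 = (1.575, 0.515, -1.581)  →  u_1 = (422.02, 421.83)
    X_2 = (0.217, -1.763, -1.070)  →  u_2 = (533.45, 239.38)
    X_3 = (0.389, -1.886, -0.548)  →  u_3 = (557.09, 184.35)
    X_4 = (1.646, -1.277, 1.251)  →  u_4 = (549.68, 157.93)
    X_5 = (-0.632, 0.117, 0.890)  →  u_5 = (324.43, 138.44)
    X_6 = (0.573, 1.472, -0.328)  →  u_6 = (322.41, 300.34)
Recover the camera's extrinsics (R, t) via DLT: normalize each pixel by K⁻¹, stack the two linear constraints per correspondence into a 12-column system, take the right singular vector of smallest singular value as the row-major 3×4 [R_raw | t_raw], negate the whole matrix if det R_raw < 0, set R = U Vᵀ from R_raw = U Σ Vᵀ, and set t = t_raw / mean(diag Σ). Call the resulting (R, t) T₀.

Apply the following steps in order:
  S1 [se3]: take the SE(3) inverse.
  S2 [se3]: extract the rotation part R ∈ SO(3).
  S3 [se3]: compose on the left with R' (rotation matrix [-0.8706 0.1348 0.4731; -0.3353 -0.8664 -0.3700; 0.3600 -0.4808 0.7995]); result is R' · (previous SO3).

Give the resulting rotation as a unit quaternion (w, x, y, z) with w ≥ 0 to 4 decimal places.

rotation (quat) = (0.2803, 0.2909, -0.5305, 0.7452)

source (pnp_recover): camera pose = R=[0.8130 -0.5368 0.2254; 0.5004 0.4464 -0.7418; 0.2976 0.7159 0.6316], t=(0.4200, 0.0799, 4.2394)
after S1 (invert_se3): R=[0.8130 0.5004 0.2976; -0.5368 0.4464 0.7159; 0.2254 -0.7418 0.6316], t=(-1.6430, -2.8454, -2.7128)
after S2 (rot_of_se3): [0.8130 0.5004 0.2976; -0.5368 0.4464 0.7159; 0.2254 -0.7418 0.6316]
after S3 (compose_so3): [-0.6736 -0.7265 0.1363; 0.1091 -0.2800 -0.9538; 0.7310 -0.6276 0.2679]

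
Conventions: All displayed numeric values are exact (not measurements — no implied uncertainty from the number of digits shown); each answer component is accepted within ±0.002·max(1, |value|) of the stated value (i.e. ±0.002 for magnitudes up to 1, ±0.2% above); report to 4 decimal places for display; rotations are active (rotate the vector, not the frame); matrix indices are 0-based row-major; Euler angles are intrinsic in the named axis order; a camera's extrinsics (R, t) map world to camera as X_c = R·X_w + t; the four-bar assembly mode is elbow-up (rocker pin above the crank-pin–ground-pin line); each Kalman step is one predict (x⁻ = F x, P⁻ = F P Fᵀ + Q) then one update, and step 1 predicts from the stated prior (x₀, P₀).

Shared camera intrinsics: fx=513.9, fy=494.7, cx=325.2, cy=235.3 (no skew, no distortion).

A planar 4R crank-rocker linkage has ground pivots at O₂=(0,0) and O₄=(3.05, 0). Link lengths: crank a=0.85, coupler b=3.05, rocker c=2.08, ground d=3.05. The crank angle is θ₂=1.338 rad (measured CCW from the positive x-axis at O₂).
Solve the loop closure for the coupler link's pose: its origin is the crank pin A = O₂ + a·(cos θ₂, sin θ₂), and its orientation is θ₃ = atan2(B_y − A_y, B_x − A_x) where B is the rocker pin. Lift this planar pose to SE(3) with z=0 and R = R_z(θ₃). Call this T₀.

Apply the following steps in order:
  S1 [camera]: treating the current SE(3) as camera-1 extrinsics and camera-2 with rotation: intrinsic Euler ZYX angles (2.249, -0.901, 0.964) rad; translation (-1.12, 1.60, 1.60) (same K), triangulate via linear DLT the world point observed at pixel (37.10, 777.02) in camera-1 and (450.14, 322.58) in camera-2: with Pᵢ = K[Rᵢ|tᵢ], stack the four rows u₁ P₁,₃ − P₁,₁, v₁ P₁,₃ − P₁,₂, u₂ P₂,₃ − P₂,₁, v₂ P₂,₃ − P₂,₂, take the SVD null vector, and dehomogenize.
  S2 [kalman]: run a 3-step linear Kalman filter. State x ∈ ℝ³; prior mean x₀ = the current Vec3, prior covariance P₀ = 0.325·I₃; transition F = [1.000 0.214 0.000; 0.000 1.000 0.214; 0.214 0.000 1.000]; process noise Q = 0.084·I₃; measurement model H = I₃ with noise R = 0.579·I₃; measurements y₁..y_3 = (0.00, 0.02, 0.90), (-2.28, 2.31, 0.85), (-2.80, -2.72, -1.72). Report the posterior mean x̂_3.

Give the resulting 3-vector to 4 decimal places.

source (fourbar_fk): coupler pose = R=[0.9119 -0.4104 0.0000; 0.4104 0.9119 0.0000; 0.0000 0.0000 1.0000], t=(0.1961, 0.8271, 0.0000)
after S1 (triangulate): (-0.6198, 1.3442, 1.6424)
after S2 (kf_track): (-1.6838, -0.0739, -0.4361)

result = (-1.6838, -0.0739, -0.4361)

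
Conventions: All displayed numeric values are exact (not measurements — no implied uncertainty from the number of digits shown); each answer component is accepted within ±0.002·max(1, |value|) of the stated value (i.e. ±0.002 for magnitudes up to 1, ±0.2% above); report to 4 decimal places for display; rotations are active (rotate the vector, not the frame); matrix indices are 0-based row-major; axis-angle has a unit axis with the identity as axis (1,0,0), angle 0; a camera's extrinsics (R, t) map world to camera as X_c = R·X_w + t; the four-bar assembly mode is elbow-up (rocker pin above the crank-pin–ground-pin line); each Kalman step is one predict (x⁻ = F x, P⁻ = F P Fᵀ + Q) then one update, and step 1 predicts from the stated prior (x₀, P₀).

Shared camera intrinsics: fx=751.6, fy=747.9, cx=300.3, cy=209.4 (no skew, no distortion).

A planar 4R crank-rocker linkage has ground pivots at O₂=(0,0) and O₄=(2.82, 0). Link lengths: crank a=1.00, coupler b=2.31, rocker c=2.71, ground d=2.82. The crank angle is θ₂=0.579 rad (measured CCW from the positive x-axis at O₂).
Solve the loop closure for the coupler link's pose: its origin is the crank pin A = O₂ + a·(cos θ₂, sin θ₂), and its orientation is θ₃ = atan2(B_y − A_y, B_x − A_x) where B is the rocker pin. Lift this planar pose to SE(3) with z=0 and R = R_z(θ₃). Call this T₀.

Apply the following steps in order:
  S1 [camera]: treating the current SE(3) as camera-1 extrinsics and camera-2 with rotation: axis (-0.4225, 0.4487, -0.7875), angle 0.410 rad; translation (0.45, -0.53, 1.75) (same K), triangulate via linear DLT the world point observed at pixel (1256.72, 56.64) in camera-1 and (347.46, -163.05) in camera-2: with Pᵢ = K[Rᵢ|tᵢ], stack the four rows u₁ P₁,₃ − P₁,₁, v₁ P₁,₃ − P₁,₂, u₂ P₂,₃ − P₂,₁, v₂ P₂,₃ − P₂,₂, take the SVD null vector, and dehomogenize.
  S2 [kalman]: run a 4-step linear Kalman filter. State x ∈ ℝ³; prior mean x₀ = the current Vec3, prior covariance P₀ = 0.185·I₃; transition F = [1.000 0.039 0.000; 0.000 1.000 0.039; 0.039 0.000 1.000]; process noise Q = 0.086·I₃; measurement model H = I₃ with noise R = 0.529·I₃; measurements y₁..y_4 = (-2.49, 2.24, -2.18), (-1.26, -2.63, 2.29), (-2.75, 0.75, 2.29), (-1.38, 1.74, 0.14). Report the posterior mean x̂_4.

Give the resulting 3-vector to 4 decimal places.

result = (-1.5408, 0.2701, 1.0021)

source (fourbar_fk): coupler pose = R=[0.4842 -0.8750 0.0000; 0.8750 0.4842 0.0000; 0.0000 0.0000 1.0000], t=(0.8370, 0.5472, 0.0000)
after S1 (triangulate): (-0.0453, -1.8573, 1.9176)
after S2 (kf_track): (-1.5408, 0.2701, 1.0021)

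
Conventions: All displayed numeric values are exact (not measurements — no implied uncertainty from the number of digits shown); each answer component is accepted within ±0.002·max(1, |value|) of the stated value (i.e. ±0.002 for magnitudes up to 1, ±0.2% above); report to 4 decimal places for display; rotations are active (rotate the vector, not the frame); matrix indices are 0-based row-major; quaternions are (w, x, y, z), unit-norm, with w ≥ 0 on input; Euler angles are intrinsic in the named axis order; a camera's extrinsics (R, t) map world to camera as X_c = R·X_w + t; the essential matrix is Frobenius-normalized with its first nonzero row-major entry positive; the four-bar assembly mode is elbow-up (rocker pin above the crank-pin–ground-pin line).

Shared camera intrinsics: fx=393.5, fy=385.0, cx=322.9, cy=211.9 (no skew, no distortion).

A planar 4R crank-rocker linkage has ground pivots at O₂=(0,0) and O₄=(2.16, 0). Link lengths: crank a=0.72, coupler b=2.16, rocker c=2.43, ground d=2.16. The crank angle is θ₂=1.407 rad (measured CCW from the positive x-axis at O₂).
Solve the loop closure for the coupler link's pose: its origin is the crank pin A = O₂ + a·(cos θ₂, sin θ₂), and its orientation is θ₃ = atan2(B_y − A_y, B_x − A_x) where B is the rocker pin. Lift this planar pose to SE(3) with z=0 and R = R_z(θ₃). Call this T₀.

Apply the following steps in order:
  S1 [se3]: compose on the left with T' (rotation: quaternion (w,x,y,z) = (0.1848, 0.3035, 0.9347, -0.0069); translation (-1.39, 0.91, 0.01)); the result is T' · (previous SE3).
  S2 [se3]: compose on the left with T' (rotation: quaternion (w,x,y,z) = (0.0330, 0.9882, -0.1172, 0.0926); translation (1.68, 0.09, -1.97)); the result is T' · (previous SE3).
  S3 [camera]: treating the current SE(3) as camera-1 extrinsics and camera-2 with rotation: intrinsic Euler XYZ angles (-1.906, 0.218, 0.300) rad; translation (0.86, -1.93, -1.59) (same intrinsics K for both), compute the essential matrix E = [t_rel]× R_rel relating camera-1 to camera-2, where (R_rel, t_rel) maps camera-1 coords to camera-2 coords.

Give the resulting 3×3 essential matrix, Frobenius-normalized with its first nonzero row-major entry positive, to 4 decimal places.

source (fourbar_fk): coupler pose = R=[0.6530 -0.7574 0.0000; 0.7574 0.6530 0.0000; 0.0000 0.0000 1.0000], t=(0.1174, 0.7104, 0.0000)
after S1 (compose_se3): R=[-0.0564 0.9383 0.3413; 0.9866 0.1048 -0.1251; -0.1531 0.3297 -0.9316], t=(-1.0729, 1.5557, 0.0395)
after S2 (compose_se3): R=[-0.3153 0.9293 0.1925; -0.9313 -0.3420 0.1254; 0.1823 -0.1397 0.9733], t=(0.2920, -1.1811, -2.1457)
after S3 (essential): [0.1617 -0.3466 -0.4117; -0.6375 -0.1845 0.1240; -0.1238 -0.3598 -0.2891]

matrix = [0.1617 -0.3466 -0.4117; -0.6375 -0.1845 0.1240; -0.1238 -0.3598 -0.2891]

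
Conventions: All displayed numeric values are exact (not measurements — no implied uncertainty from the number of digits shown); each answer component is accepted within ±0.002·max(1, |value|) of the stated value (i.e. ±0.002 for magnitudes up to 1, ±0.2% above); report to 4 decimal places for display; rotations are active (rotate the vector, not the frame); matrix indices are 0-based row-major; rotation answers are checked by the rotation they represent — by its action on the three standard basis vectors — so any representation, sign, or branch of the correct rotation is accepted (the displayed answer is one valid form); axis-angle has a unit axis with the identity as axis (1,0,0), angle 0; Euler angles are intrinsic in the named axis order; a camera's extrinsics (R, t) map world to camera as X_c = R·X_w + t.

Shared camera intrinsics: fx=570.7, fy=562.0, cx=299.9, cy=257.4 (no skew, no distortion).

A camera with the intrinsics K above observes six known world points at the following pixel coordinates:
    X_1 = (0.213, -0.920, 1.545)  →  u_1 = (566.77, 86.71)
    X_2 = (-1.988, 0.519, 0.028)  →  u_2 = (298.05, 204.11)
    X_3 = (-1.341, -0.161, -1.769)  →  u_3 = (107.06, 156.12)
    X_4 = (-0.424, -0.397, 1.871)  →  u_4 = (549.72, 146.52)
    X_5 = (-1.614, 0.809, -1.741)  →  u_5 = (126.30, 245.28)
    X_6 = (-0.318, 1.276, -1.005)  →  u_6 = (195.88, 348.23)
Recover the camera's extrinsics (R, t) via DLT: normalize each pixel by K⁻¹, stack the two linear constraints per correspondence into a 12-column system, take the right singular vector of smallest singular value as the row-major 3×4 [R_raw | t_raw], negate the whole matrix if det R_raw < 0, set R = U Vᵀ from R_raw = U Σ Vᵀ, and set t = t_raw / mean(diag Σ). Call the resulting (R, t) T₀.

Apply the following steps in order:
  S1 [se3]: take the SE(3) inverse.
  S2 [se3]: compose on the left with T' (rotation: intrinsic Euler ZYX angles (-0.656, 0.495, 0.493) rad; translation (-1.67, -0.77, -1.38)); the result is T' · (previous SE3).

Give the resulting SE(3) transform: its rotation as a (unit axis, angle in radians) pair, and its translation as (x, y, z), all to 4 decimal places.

rotation (axis_angle) = ((-0.2255, -0.5417, -0.8098), 1.5084), translation = (0.1273, -3.1589, -4.2384)

source (pnp_recover): camera pose = R=[0.1109 -0.0138 0.9937; 0.3738 0.9270 -0.0288; -0.9208 0.3747 0.1080], t=(0.1800, -0.3200, 4.1198)
after S1 (invert_se3): R=[0.1109 0.3738 -0.9208; -0.0138 0.9270 0.3747; 0.9937 -0.0288 0.1080], t=(3.8934, -1.2445, -0.6330)
after S2 (compose_se3): R=[0.1101 0.9227 -0.3694; -0.6936 0.3375 0.6364; 0.7119 0.1862 0.6772], t=(0.1273, -3.1589, -4.2384)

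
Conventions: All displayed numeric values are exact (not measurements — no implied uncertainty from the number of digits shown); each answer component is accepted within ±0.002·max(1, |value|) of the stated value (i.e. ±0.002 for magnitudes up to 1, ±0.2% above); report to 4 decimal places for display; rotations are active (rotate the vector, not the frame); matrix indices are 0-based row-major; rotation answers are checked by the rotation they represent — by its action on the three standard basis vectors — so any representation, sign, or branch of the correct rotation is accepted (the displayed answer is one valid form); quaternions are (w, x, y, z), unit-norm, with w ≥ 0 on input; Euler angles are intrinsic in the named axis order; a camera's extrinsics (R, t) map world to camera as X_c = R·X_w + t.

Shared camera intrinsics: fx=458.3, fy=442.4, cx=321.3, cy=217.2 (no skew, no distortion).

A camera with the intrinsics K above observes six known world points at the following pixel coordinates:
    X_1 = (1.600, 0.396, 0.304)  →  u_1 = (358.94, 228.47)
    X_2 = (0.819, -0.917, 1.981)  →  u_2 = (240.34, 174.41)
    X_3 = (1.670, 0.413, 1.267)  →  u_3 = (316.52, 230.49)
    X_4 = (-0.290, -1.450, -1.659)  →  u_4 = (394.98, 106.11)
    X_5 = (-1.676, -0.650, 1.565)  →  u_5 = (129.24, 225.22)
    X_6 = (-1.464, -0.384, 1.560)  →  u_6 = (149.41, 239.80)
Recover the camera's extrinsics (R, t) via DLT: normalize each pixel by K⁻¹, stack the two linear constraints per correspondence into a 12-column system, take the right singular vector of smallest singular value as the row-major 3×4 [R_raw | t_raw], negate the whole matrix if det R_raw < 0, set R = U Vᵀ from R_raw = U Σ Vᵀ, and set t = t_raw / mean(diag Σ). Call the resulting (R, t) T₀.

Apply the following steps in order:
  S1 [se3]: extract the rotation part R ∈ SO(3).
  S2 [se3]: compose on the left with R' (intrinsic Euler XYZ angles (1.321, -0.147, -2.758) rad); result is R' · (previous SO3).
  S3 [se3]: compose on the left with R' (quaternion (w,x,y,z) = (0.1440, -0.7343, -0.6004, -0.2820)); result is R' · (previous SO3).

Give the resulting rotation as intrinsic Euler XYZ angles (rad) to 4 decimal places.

source (pnp_recover): camera pose = R=[0.5657 0.1990 -0.8003; -0.2571 0.9646 0.0582; 0.7835 0.1728 0.5968], t=(-0.1003, 0.2101, 6.2905)
after S1 (rot_of_se3): [0.5657 0.1990 -0.8003; -0.2571 0.9646 0.0582; 0.7835 0.1728 0.5968]
after S2 (compose_so3): [-0.7288 0.1492 0.6682; -0.6563 -0.4303 -0.6198; 0.1950 -0.8903 0.4115]
after S3 (compose_so3): [-0.6724 -0.6112 -0.4174; -0.3203 -0.2681 0.9086; -0.6673 0.7447 -0.0155]

rotation (euler_xyz) = (-1.5879, -0.4306, 2.4038)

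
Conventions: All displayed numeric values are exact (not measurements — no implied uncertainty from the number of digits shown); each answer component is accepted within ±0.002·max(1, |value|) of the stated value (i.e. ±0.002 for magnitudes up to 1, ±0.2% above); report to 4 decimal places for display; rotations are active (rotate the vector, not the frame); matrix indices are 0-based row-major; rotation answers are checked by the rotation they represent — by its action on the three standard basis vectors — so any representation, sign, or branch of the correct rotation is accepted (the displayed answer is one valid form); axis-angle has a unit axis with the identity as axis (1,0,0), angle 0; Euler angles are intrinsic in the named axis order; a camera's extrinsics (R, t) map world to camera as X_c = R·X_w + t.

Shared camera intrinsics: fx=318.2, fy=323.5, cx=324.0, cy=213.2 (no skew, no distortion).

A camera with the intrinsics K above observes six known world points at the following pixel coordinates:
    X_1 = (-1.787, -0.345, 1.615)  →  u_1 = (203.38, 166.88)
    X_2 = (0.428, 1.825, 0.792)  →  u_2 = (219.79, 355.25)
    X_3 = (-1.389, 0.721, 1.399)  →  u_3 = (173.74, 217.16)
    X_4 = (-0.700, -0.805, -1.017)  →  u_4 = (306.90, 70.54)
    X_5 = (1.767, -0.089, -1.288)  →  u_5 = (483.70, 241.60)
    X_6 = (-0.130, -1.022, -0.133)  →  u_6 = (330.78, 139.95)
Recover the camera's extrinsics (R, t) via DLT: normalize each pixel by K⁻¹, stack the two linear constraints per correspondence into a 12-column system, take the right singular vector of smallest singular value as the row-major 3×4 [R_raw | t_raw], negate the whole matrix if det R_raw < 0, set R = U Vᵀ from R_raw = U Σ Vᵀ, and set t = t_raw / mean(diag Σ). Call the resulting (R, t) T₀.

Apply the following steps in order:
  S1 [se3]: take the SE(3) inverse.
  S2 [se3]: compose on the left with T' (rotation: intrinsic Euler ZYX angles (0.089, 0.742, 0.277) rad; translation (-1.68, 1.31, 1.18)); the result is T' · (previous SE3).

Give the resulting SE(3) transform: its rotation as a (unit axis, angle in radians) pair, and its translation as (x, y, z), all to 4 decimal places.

source (pnp_recover): camera pose = R=[0.7973 -0.5158 -0.3136; 0.6035 0.6702 0.4320; -0.0126 -0.5337 0.8456], t=(-0.3701, -0.1900, 4.0303)
after S1 (invert_se3): R=[0.7973 0.6035 -0.0126; -0.5158 0.6702 -0.5337; -0.3136 0.4320 0.8456], t=(0.4604, 2.0874, -3.4420)
after S2 (compose_se3): R=[0.3238 0.7993 0.5062; -0.3831 0.5999 -0.7024; -0.8651 0.0336 0.5005], t=(-3.4483, 4.1130, -1.1508)

rotation (axis_angle) = ((0.3765, 0.7016, -0.6050), 1.3571), translation = (-3.4483, 4.1130, -1.1508)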